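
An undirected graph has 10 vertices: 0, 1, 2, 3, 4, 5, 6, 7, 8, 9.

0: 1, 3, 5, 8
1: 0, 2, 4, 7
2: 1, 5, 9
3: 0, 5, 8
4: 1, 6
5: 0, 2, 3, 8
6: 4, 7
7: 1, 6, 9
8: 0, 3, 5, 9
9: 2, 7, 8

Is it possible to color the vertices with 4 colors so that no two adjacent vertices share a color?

The chromatic number is 4. 0, 3, 5, 8 are pairwise adjacent (a clique of size 4), so at least 4 colors are needed.
4 colors suffice: color a → {1, 5, 6, 9}; color b → {0, 2, 4, 7}; color c → {8}; color d → {3}.
That is already a proper 4-coloring.

Yes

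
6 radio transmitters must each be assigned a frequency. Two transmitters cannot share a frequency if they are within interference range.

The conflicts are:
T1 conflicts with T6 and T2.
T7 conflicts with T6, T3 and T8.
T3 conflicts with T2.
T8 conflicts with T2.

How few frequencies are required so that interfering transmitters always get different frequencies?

The cycle T6-T1-T2-T8-T7-T6 has odd length 5, so it cannot be 2-colored; at least 3 frequencies are needed.
3 frequencies suffice: frequency 1 → {T7, T2}; frequency 2 → {T1, T3, T8}; frequency 3 → {T6}. Every pair that conflicts lands in different frequencies.

3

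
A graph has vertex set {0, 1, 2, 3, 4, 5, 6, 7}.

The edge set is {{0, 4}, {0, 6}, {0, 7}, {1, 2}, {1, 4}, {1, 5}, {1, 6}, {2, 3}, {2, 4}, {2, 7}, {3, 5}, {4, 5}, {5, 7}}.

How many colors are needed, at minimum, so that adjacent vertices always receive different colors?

1, 4, 5 are pairwise adjacent, so at least 3 colors are needed.
3 colors suffice: color a → {0, 2, 5}; color b → {3, 4, 6, 7}; color c → {1}. No two adjacent vertices share a color.

3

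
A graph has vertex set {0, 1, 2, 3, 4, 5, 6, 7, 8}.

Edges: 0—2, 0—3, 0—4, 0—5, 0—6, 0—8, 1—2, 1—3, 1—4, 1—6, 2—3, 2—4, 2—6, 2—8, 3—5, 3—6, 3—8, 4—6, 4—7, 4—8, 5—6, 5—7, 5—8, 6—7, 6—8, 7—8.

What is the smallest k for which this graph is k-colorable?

0, 2, 4, 6, 8 form a clique, so at least 5 colors are needed.
5 colors suffice: color a → {6}; color b → {1, 8}; color c → {0, 7}; color d → {3, 4}; color e → {2, 5}. Each edge has distinct colors on its endpoints.

5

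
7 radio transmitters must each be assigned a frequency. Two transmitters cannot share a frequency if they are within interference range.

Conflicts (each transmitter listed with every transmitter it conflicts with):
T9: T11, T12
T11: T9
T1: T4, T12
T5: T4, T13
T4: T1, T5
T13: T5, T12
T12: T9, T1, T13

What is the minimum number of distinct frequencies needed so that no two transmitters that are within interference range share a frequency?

The cycle T12-T1-T4-T5-T13-T12 has odd length 5, so it cannot be 2-colored; at least 3 frequencies are needed.
A valid assignment using 3 frequencies: T9=2, T11=1, T1=2, T5=2, T4=1, T13=3, T12=1. No two conflicting transmitters share a frequency.

3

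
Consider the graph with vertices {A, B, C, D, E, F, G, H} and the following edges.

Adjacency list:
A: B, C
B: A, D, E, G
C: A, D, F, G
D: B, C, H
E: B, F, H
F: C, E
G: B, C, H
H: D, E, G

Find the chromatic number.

The cycle F-C-G-H-E-F has odd length 5, so it cannot be 2-colored; at least 3 colors are needed.
One proper 3-coloring: A=2, B=1, C=1, D=2, E=2, F=3, G=2, H=1. No two adjacent vertices share a color.

3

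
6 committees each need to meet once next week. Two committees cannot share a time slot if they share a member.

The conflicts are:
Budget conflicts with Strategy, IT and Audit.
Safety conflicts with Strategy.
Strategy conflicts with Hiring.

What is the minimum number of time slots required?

Safety and Strategy conflict, so at least 2 time slots are needed.
2 time slots suffice: Budget=1, Safety=1, Strategy=2, IT=2, Hiring=1, Audit=2. Each listed conflict is separated.

2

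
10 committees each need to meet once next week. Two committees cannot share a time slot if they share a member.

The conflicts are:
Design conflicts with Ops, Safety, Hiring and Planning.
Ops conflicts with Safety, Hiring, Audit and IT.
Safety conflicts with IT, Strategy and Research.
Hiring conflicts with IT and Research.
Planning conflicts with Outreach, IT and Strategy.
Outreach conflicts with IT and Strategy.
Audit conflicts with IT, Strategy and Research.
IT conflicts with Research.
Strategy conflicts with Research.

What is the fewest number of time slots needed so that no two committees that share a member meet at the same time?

3

Hiring, IT, Research are mutually in conflict, so at least 3 time slots are needed.
3 time slots suffice: Design=1, Ops=2, Safety=3, Hiring=3, Planning=2, Outreach=3, Audit=3, IT=1, Strategy=1, Research=2. No two conflicting committees share a time slot.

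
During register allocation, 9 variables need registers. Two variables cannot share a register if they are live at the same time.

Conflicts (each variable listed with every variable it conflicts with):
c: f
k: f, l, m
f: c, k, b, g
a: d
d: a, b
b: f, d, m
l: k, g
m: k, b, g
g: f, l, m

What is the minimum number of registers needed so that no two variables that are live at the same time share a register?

2

c and f conflict, so at least 2 registers are needed.
2 registers suffice: register 1 → {f, d, l, m}; register 2 → {c, k, a, b, g}. No two conflicting variables share a register.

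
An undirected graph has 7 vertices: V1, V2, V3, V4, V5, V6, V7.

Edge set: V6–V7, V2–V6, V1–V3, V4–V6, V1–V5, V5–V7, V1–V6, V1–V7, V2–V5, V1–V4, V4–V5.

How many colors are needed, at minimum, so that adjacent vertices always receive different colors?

V1, V4, V5 are pairwise adjacent, so at least 3 colors are needed.
3 colors suffice: color 1 → {V1, V2}; color 2 → {V3, V5, V6}; color 3 → {V4, V7}. Every edge joins two different colors.

3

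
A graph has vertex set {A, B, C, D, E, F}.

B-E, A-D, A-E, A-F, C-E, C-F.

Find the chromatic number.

2

C and E are adjacent, so at least 2 colors are needed.
2 colors suffice: A=2, B=2, C=2, D=1, E=1, F=1. Every edge joins two different colors.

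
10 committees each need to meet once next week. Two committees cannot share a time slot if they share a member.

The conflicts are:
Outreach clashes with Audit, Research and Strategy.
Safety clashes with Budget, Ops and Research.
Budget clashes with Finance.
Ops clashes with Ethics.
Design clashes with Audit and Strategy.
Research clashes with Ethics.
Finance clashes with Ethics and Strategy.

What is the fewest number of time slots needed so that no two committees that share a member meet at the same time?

The cycle Strategy-Finance-Ethics-Research-Outreach-Strategy has odd length 5, so it cannot be 2-colored; at least 3 time slots are needed.
3 time slots suffice: Outreach=3, Safety=1, Budget=3, Ops=2, Design=2, Audit=1, Research=2, Finance=2, Ethics=1, Strategy=1. Every pair that conflicts lands in different time slots.

3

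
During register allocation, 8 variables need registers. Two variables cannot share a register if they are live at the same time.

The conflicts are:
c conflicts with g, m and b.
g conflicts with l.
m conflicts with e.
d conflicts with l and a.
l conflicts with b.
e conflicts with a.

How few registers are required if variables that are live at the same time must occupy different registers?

3

The cycle a-d-l-b-c-m-e-a has odd length 7, so it cannot be 2-colored; at least 3 registers are needed.
3 registers suffice: register 1 → {c, l, a}; register 2 → {g, d, e, b}; register 3 → {m}. Each listed conflict is separated.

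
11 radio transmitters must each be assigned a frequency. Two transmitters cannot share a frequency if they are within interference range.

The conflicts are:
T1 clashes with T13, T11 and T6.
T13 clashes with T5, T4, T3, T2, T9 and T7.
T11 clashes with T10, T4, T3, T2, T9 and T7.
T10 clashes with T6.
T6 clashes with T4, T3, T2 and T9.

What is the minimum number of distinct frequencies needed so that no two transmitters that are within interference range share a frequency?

2

T11 and T3 conflict, so at least 2 frequencies are needed.
Using 2 frequencies: T1=2, T13=1, T11=1, T5=2, T10=2, T6=1, T4=2, T3=2, T2=2, T9=2, T7=2. Each listed conflict is separated.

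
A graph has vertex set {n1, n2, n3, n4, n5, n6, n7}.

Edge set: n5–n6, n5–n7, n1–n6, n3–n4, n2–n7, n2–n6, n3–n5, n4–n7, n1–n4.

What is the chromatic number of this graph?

3

The cycle n1-n6-n2-n7-n4-n1 has odd length 5, so it cannot be 2-colored; at least 3 colors are needed.
A valid assignment using 3 colors: n1=G, n2=B, n3=R, n4=B, n5=B, n6=R, n7=R. Each edge has distinct colors on its endpoints.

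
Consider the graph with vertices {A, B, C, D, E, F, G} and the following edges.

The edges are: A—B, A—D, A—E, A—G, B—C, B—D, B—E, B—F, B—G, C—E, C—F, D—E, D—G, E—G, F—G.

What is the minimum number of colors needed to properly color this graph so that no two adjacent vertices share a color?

A, B, D, E, G are pairwise adjacent (a clique of size 5), so at least 5 colors are needed.
5 colors suffice: color red → {B}; color blue → {C, G}; color green → {E, F}; color yellow → {A}; color purple → {D}. Every edge joins two different colors.

5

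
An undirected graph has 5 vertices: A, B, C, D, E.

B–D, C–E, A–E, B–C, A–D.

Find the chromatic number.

The cycle C-B-D-A-E-C has odd length 5, so it cannot be 2-colored; at least 3 colors are needed.
A valid assignment using 3 colors: A=3, B=2, C=1, D=1, E=2. Every edge joins two different colors.

3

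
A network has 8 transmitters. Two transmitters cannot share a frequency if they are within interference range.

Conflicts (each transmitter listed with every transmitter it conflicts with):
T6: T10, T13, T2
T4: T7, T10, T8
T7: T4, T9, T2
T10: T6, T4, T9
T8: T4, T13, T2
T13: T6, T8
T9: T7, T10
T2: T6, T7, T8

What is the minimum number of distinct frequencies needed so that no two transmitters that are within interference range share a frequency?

3

The cycle T2-T7-T4-T10-T6-T2 has odd length 5, so it cannot be 2-colored; at least 3 frequencies are needed.
Using 3 frequencies: T6=1, T4=1, T7=3, T10=2, T8=3, T13=2, T9=1, T2=2. No two conflicting transmitters share a frequency.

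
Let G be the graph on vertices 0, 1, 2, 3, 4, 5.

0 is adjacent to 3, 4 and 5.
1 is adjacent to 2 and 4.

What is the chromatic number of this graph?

0 and 5 are adjacent, so at least 2 colors are needed.
A valid assignment using 2 colors: 0=a, 1=a, 2=b, 3=b, 4=b, 5=b. Each edge has distinct colors on its endpoints.

2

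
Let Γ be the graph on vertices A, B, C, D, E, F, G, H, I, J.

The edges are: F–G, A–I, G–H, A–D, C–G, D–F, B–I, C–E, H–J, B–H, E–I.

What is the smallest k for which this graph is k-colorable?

3

The cycle D-F-G-H-B-I-A-D has odd length 7, so it cannot be 2-colored; at least 3 colors are needed.
One proper 3-coloring: A=2, B=3, C=3, D=1, E=2, F=2, G=1, H=2, I=1, J=1. No two adjacent vertices share a color.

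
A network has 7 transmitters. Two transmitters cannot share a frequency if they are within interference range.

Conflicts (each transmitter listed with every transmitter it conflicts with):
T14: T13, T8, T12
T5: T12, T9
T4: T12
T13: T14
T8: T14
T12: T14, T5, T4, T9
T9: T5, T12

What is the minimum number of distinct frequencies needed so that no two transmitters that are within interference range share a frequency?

3

T5, T12, T9 are mutually in conflict, so at least 3 frequencies are needed.
A valid assignment using 3 frequencies: T14=2, T5=3, T4=2, T13=1, T8=1, T12=1, T9=2. Every pair that conflicts lands in different frequencies.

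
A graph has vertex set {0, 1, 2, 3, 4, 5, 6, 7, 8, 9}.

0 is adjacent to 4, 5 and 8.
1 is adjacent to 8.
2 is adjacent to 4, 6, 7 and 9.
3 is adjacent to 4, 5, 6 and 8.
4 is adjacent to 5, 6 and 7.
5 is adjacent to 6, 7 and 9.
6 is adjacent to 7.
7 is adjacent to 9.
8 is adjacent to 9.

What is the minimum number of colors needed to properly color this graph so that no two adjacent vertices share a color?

4

2, 4, 6, 7 are mutually adjacent (a clique of size 4), so at least 4 colors are needed.
4 colors suffice: color red → {4, 8}; color blue → {1, 2, 5}; color green → {0, 6, 9}; color yellow → {3, 7}. Each edge has distinct colors on its endpoints.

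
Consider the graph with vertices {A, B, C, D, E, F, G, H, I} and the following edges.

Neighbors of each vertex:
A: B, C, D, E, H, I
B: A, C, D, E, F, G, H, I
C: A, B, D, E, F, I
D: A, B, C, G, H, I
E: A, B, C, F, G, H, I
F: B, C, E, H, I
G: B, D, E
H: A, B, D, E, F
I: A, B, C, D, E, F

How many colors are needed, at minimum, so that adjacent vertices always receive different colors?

5

A, B, C, E, I are mutually adjacent (a clique of size 5), so at least 5 colors are needed.
5 colors suffice: color 1 → {B}; color 2 → {D, E}; color 3 → {C, G, H}; color 4 → {A, F}; color 5 → {I}. Every edge joins two different colors.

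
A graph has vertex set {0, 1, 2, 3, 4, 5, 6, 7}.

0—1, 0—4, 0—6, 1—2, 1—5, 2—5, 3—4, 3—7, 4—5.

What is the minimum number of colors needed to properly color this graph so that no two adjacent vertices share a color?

1, 2, 5 form a triangle, so at least 3 colors are needed.
One proper 3-coloring: 0=blue, 1=red, 2=green, 3=blue, 4=red, 5=blue, 6=red, 7=red. Each edge has distinct colors on its endpoints.

3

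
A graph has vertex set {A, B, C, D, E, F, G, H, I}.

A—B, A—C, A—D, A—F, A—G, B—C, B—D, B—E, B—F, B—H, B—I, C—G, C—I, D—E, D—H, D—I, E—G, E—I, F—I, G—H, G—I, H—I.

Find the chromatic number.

B, D, H, I form a clique, so at least 4 colors are needed.
4 colors suffice: A=2, B=1, C=3, D=3, E=4, F=3, G=1, H=4, I=2. No two adjacent vertices share a color.

4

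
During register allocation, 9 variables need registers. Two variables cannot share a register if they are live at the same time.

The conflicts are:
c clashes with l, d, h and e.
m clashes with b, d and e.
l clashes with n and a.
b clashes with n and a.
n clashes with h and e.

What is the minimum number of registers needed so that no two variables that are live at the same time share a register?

n and e conflict, so at least 2 registers are needed.
2 registers suffice: register 1 → {c, m, n, a}; register 2 → {l, b, d, h, e}. Every pair that conflicts lands in different registers.

2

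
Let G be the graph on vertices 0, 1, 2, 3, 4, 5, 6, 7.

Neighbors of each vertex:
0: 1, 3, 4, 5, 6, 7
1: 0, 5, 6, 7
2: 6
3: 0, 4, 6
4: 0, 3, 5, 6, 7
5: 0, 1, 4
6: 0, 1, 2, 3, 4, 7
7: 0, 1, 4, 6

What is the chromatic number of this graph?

4

0, 4, 6, 7 form a clique, so at least 4 colors are needed.
One proper 4-coloring: 0=a, 1=c, 2=a, 3=d, 4=c, 5=b, 6=b, 7=d. Every edge joins two different colors.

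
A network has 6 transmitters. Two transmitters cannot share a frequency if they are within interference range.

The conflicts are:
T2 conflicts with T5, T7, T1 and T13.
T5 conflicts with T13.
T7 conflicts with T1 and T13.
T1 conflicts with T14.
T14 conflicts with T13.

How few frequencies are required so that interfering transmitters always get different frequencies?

T2, T7, T1 are mutually in conflict, so at least 3 frequencies are needed.
A valid assignment using 3 frequencies: T2=1, T5=3, T7=3, T1=2, T14=1, T13=2. Each listed conflict is separated.

3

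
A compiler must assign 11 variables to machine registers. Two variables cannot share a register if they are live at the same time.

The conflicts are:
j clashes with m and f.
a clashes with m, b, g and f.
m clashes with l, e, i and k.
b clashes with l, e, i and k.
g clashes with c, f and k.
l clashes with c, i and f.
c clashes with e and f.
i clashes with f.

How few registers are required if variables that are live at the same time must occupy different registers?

3

l, c, f all conflict with each other, so at least 3 registers are needed.
3 registers suffice: register 1 → {m, b, f}; register 2 → {j, g, l, e}; register 3 → {a, c, i, k}. No two conflicting variables share a register.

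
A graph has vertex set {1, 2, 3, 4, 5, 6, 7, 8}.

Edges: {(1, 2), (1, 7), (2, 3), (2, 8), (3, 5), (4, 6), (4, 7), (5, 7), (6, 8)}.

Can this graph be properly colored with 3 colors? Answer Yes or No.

Yes

The chromatic number is 3. The cycle 1-2-3-5-7-1 has odd length 5, so it cannot be 2-colored; at least 3 colors are needed.
3 colors suffice: color red → {2, 6, 7}; color blue → {1, 3, 4, 8}; color green → {5}.
That is already a proper 3-coloring.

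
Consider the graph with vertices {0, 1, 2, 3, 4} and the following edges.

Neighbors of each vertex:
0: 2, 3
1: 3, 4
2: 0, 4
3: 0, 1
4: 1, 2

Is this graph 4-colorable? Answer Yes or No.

Yes

The chromatic number is 3. The cycle 2-4-1-3-0-2 has odd length 5, so it cannot be 2-colored; at least 3 colors are needed.
A valid assignment using 3 colors: 0=red, 1=red, 2=green, 3=blue, 4=blue.
Since 4 ≥ 3, a proper 4-coloring certainly exists.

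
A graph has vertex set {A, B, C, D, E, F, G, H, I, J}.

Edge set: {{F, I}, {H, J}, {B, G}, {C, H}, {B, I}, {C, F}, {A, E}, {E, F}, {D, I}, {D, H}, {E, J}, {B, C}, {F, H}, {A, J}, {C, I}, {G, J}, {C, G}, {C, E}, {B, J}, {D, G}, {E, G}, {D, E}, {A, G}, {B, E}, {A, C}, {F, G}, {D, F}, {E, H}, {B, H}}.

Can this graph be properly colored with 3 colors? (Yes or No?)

B, E, H, J are pairwise adjacent (a clique of size 4), so at least 4 colors are needed.
So 3 colors are not enough.

No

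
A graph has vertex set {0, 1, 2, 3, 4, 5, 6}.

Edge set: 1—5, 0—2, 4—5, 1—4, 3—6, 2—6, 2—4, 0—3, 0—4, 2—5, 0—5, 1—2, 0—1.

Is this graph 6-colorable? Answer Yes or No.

Yes

The chromatic number is 5. 0, 1, 2, 4, 5 are mutually adjacent (a clique of size 5), so at least 5 colors are needed.
A valid assignment using 5 colors: 0=b, 1=c, 2=a, 3=a, 4=e, 5=d, 6=b.
Since 6 ≥ 5, a proper 6-coloring certainly exists.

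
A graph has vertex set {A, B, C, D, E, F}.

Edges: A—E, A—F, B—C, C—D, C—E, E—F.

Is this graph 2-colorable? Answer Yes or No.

A, E, F are mutually adjacent, so at least 3 colors are needed.
So 2 colors are not enough.

No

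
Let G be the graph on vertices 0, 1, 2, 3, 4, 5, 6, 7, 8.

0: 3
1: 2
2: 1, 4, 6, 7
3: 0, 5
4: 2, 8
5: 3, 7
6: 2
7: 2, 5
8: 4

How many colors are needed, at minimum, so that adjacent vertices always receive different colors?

0 and 3 are adjacent, so at least 2 colors are needed.
2 colors suffice: color red → {0, 2, 5, 8}; color blue → {1, 3, 4, 6, 7}. Each edge has distinct colors on its endpoints.

2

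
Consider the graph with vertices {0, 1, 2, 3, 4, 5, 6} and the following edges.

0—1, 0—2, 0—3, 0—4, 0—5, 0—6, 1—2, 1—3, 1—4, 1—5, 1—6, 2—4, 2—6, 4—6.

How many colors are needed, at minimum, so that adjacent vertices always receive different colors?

5

0, 1, 2, 4, 6 form a clique, so at least 5 colors are needed.
5 colors suffice: color a → {0}; color b → {1}; color c → {3, 5, 6}; color d → {2}; color e → {4}. Every edge joins two different colors.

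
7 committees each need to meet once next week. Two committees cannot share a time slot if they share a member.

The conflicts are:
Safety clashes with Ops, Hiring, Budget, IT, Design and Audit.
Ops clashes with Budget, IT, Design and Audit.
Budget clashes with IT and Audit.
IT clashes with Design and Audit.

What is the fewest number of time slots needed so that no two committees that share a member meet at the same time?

5

Safety, Ops, Budget, IT, Audit are mutually in conflict, so at least 5 time slots are needed.
5 time slots suffice: time slot 1 → {Safety}; time slot 2 → {Ops, Hiring}; time slot 3 → {IT}; time slot 4 → {Design, Audit}; time slot 5 → {Budget}. Each listed conflict is separated.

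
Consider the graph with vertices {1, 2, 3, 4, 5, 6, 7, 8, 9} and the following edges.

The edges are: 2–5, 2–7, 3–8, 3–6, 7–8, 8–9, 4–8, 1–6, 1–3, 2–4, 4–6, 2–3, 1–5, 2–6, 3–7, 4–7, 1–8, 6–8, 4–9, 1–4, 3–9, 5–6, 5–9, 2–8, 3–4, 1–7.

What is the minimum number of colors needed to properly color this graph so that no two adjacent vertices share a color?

2, 3, 4, 7, 8 are mutually adjacent (a clique of size 5), so at least 5 colors are needed.
5 colors suffice: color a → {4, 5}; color b → {3}; color c → {8}; color d → {1, 2, 9}; color e → {6, 7}. No two adjacent vertices share a color.

5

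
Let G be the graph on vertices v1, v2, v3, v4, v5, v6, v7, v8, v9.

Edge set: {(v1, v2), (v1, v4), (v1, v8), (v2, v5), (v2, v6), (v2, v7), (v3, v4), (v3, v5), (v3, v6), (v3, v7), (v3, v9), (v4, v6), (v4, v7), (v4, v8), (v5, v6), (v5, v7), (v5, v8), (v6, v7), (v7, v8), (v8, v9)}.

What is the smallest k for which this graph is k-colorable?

v3, v4, v6, v7 are mutually adjacent (a clique of size 4), so at least 4 colors are needed.
4 colors suffice: color 1 → {v1, v7, v9}; color 2 → {v6, v8}; color 3 → {v2, v3}; color 4 → {v4, v5}. Each edge has distinct colors on its endpoints.

4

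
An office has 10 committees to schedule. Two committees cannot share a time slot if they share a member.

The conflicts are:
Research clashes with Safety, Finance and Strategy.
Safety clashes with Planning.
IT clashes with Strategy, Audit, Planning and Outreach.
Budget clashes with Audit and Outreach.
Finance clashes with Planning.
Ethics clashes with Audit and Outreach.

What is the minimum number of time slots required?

3

The cycle Finance-Planning-IT-Strategy-Research-Finance has odd length 5, so it cannot be 2-colored; at least 3 time slots are needed.
3 time slots suffice: time slot 1 → {Research, IT, Budget, Ethics}; time slot 2 → {Strategy, Audit, Planning, Outreach}; time slot 3 → {Safety, Finance}. Every pair that conflicts lands in different time slots.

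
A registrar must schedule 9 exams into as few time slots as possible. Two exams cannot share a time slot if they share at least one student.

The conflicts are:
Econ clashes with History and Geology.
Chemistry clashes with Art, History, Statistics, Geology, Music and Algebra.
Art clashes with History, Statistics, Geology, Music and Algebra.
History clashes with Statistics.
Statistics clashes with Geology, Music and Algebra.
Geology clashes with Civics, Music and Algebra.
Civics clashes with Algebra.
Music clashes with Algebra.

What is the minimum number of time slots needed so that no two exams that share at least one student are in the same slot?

6

Chemistry, Art, Statistics, Geology, Music, Algebra pairwise conflict, so at least 6 time slots are needed.
Using 6 time slots: Econ=2, Chemistry=3, Art=2, History=1, Statistics=4, Geology=1, Civics=2, Music=6, Algebra=5. Each listed conflict is separated.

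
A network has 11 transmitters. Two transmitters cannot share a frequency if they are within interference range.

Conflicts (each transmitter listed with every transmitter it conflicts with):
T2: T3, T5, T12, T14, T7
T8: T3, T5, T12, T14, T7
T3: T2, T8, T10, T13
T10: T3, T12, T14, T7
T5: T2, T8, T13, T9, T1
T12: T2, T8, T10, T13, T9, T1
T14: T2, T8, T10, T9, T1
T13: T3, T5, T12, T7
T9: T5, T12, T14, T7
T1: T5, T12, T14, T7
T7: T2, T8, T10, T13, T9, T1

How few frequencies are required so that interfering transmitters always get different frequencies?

2

T14 and T9 conflict, so at least 2 frequencies are needed.
A valid assignment using 2 frequencies: T2=2, T8=2, T3=1, T10=2, T5=1, T12=1, T14=1, T13=2, T9=2, T1=2, T7=1. Each listed conflict is separated.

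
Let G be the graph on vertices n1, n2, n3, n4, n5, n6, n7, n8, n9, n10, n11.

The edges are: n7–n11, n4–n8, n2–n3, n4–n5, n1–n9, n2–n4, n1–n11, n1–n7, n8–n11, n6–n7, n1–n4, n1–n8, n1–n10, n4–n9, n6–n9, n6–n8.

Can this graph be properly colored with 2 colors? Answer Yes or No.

No

n1, n7, n11 form a triangle, so at least 3 colors are needed.
So 2 colors are not enough.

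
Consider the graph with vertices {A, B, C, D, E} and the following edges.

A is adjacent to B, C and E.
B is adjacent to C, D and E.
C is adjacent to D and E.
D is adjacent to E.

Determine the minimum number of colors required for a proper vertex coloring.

A, B, C, E are mutually adjacent (a clique of size 4), so at least 4 colors are needed.
One proper 4-coloring: A=yellow, B=red, C=green, D=yellow, E=blue. Every edge joins two different colors.

4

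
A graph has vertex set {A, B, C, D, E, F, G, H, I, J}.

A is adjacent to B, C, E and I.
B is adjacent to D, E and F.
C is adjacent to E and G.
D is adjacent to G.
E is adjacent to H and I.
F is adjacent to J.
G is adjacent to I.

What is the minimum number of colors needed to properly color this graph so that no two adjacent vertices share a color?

A, E, I form a triangle, so at least 3 colors are needed.
One proper 3-coloring: A=3, B=2, C=2, D=3, E=1, F=1, G=1, H=2, I=2, J=2. No two adjacent vertices share a color.

3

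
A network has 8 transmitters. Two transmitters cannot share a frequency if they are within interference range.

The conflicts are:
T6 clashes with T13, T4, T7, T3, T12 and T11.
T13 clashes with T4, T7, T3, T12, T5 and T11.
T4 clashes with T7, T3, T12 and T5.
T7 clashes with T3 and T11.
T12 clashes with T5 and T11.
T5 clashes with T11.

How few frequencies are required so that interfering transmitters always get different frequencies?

5

T6, T13, T4, T7, T3 are mutually in conflict, so at least 5 frequencies are needed.
A valid assignment using 5 frequencies: T6=3, T13=1, T4=2, T7=4, T3=5, T12=4, T5=3, T11=2. No two conflicting transmitters share a frequency.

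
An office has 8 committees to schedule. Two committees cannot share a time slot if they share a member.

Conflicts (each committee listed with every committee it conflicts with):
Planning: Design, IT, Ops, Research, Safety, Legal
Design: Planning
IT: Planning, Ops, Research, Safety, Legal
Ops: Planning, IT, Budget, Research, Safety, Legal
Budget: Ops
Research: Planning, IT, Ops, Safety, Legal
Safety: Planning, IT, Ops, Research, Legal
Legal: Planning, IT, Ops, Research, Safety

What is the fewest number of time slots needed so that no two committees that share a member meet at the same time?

6

Planning, IT, Ops, Research, Safety, Legal are mutually in conflict, so at least 6 time slots are needed.
6 time slots suffice: time slot 1 → {Planning, Budget}; time slot 2 → {Design, Ops}; time slot 3 → {Research}; time slot 4 → {Safety}; time slot 5 → {Legal}; time slot 6 → {IT}. Each listed conflict is separated.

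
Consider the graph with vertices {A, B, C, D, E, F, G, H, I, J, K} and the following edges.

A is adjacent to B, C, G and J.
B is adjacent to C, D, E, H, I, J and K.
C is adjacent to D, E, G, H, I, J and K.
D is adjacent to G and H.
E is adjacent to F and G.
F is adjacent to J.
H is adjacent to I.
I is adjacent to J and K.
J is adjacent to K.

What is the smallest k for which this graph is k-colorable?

B, C, I, J, K form a clique, so at least 5 colors are needed.
A valid assignment using 5 colors: A=4, B=2, C=1, D=3, E=3, F=1, G=2, H=5, I=4, J=3, K=5. Each edge has distinct colors on its endpoints.

5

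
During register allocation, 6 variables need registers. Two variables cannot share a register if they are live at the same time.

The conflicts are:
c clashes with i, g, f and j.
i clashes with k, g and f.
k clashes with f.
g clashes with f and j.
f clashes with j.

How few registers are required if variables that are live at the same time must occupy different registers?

4

c, g, f, j all conflict with each other, so at least 4 registers are needed.
4 registers suffice: register 1 → {f}; register 2 → {c, k}; register 3 → {g}; register 4 → {i, j}. No two conflicting variables share a register.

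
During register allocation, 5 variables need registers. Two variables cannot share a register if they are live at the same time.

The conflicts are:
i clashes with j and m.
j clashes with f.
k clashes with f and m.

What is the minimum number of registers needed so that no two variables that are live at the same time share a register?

3

The cycle f-j-i-m-k-f has odd length 5, so it cannot be 2-colored; at least 3 registers are needed.
3 registers suffice: register 1 → {i, k}; register 2 → {j, m}; register 3 → {f}. Each listed conflict is separated.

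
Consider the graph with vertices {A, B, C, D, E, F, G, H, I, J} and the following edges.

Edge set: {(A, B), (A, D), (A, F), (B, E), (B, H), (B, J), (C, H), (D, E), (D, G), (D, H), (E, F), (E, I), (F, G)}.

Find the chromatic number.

A and D are adjacent, so at least 2 colors are needed.
2 colors suffice: A=2, B=1, C=1, D=1, E=2, F=1, G=2, H=2, I=1, J=2. No two adjacent vertices share a color.

2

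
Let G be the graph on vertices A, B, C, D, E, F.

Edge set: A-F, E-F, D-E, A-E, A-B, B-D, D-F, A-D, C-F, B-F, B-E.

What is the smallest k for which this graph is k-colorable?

5

A, B, D, E, F are mutually adjacent (a clique of size 5), so at least 5 colors are needed.
5 colors suffice: color 1 → {F}; color 2 → {A, C}; color 3 → {D}; color 4 → {E}; color 5 → {B}. Each edge has distinct colors on its endpoints.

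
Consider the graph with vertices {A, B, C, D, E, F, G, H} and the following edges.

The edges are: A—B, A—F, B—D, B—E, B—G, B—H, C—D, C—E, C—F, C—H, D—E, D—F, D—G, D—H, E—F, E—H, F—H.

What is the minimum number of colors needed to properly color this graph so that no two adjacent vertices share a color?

C, D, E, F, H are mutually adjacent (a clique of size 5), so at least 5 colors are needed.
5 colors suffice: color 1 → {A, D}; color 2 → {B, F}; color 3 → {G, H}; color 4 → {E}; color 5 → {C}. No two adjacent vertices share a color.

5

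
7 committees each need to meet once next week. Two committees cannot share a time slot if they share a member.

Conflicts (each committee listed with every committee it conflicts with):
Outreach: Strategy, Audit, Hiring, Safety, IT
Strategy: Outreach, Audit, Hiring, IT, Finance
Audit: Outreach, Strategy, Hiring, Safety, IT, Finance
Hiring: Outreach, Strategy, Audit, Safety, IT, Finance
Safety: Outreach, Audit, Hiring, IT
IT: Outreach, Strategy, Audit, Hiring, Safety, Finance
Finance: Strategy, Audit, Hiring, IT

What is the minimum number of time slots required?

5

Outreach, Strategy, Audit, Hiring, IT all conflict with each other, so at least 5 time slots are needed.
Using 5 time slots: Outreach=4, Strategy=5, Audit=2, Hiring=3, Safety=5, IT=1, Finance=4. Every pair that conflicts lands in different time slots.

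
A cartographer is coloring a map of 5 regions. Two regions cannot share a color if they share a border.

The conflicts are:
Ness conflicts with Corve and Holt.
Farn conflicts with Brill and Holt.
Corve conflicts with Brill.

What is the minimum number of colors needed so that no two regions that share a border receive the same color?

The cycle Corve-Ness-Holt-Farn-Brill-Corve has odd length 5, so it cannot be 2-colored; at least 3 colors are needed.
3 colors suffice: color 1 → {Corve, Holt}; color 2 → {Ness, Farn}; color 3 → {Brill}. No two conflicting regions share a color.

3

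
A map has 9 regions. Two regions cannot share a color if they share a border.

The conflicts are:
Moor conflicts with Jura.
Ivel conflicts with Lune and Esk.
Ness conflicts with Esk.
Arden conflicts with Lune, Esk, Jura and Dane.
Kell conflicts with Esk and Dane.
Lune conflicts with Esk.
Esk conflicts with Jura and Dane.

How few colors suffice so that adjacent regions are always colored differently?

Kell, Esk, Dane pairwise conflict, so at least 3 colors are needed.
3 colors suffice: color 1 → {Moor, Esk}; color 2 → {Ivel, Ness, Arden, Kell}; color 3 → {Lune, Jura, Dane}. Every pair that conflicts lands in different colors.

3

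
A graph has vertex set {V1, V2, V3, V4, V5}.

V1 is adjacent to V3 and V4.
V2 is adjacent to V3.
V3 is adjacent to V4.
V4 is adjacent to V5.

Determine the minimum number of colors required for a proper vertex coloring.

3

V1, V3, V4 are mutually adjacent, so at least 3 colors are needed.
One proper 3-coloring: V1=green, V2=red, V3=blue, V4=red, V5=blue. Every edge joins two different colors.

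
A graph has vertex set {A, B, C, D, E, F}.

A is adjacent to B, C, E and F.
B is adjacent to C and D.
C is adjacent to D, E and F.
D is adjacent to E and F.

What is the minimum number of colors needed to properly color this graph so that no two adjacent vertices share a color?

3

A, B, C are pairwise adjacent, so at least 3 colors are needed.
3 colors suffice: color red → {C}; color blue → {A, D}; color green → {B, E, F}. No two adjacent vertices share a color.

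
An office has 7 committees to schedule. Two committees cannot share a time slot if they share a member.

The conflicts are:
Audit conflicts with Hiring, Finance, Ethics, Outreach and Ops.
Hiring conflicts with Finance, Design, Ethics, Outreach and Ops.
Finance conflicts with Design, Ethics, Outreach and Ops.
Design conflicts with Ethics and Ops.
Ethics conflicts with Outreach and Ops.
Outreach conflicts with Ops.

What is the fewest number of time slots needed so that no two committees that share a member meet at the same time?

6

Audit, Hiring, Finance, Ethics, Outreach, Ops are mutually in conflict, so at least 6 time slots are needed.
6 time slots suffice: time slot 1 → {Finance}; time slot 2 → {Hiring}; time slot 3 → {Ops}; time slot 4 → {Ethics}; time slot 5 → {Design, Outreach}; time slot 6 → {Audit}. Each listed conflict is separated.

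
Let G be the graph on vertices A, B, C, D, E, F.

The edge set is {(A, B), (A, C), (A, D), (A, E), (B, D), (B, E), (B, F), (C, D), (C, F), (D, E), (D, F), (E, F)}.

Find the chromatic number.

4

B, D, E, F are pairwise adjacent (a clique of size 4), so at least 4 colors are needed.
A valid assignment using 4 colors: A=2, B=3, C=3, D=1, E=4, F=2. Each edge has distinct colors on its endpoints.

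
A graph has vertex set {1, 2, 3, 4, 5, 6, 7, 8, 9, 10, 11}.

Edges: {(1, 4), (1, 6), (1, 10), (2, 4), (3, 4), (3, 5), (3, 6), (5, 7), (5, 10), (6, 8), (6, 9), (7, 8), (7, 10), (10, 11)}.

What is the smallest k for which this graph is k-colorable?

5, 7, 10 are pairwise adjacent, so at least 3 colors are needed.
3 colors suffice: color red → {4, 6, 10}; color blue → {1, 2, 3, 7, 9, 11}; color green → {5, 8}. Each edge has distinct colors on its endpoints.

3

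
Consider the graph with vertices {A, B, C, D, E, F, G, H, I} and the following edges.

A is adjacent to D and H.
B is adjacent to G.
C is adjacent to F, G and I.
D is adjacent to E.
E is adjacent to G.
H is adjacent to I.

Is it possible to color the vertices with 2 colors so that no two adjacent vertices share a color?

The cycle A-D-E-G-C-I-H-A has odd length 7, so it cannot be 2-colored; at least 3 colors are needed.
So 2 colors are not enough.

No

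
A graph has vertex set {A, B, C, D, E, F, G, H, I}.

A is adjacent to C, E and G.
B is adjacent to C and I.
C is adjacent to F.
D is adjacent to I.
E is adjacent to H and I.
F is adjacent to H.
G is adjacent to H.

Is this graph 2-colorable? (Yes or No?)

The cycle F-C-A-E-H-F has odd length 5, so it cannot be 2-colored; at least 3 colors are needed.
So 2 colors are not enough.

No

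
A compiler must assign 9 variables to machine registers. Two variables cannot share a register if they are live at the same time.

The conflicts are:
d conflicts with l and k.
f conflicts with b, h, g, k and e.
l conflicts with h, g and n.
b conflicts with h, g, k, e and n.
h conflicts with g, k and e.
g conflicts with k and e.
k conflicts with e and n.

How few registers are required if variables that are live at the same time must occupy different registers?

f, b, h, g, k, e are mutually in conflict, so at least 6 registers are needed.
A valid assignment using 6 registers: d=2, f=6, l=1, b=4, h=2, g=3, k=1, e=5, n=2. Each listed conflict is separated.

6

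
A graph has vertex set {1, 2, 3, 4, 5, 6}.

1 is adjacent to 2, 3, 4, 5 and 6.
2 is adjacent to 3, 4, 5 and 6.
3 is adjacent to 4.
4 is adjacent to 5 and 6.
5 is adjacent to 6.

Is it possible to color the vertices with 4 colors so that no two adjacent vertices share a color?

No

1, 2, 4, 5, 6 form a clique, so at least 5 colors are needed.
So 4 colors are not enough.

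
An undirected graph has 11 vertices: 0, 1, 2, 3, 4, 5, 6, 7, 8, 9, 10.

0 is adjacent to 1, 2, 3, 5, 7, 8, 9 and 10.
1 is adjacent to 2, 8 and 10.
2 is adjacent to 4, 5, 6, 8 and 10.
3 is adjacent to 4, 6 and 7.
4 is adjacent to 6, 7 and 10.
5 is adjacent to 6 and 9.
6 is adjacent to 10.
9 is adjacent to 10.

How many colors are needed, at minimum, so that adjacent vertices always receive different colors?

4

0, 1, 2, 10 are mutually adjacent (a clique of size 4), so at least 4 colors are needed.
A valid assignment using 4 colors: 0=a, 1=d, 2=b, 3=b, 4=d, 5=c, 6=a, 7=c, 8=c, 9=b, 10=c. Every edge joins two different colors.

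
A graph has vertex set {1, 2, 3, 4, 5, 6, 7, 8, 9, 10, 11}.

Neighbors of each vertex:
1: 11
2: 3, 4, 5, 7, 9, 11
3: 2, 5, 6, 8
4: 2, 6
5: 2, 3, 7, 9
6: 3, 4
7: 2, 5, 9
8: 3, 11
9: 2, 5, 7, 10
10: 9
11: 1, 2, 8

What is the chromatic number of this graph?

2, 5, 7, 9 are mutually adjacent (a clique of size 4), so at least 4 colors are needed.
4 colors suffice: 1=a, 2=a, 3=c, 4=b, 5=b, 6=a, 7=d, 8=a, 9=c, 10=a, 11=b. Every edge joins two different colors.

4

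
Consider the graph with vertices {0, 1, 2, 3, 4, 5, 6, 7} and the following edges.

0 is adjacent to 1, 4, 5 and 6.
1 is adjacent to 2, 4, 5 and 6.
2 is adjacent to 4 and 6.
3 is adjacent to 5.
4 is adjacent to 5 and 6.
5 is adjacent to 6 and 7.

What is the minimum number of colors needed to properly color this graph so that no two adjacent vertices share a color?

0, 1, 4, 5, 6 are pairwise adjacent (a clique of size 5), so at least 5 colors are needed.
5 colors suffice: 0=e, 1=b, 2=a, 3=b, 4=c, 5=a, 6=d, 7=b. Every edge joins two different colors.

5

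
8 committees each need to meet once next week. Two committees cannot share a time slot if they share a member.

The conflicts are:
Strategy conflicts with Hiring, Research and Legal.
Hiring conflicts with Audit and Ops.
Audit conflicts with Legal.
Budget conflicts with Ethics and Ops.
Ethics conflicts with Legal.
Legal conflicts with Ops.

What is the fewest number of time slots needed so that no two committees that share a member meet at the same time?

2

Strategy and Hiring conflict, so at least 2 time slots are needed.
2 time slots suffice: Strategy=2, Hiring=1, Audit=2, Budget=1, Research=1, Ethics=2, Legal=1, Ops=2. Every pair that conflicts lands in different time slots.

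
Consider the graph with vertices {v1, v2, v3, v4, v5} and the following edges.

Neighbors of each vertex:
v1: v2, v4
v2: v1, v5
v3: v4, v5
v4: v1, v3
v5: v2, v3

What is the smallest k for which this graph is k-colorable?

The cycle v3-v5-v2-v1-v4-v3 has odd length 5, so it cannot be 2-colored; at least 3 colors are needed.
3 colors suffice: color 1 → {v2, v4}; color 2 → {v1, v5}; color 3 → {v3}. Every edge joins two different colors.

3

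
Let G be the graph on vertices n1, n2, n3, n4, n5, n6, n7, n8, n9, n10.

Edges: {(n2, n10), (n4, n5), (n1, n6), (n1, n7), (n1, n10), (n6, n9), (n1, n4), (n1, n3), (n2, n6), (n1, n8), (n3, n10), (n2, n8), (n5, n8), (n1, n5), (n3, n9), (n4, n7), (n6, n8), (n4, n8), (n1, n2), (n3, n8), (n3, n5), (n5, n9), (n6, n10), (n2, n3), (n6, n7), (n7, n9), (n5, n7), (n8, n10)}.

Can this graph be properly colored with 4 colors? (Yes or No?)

n1, n2, n6, n8, n10 form a clique, so at least 5 colors are needed.
So 4 colors are not enough.

No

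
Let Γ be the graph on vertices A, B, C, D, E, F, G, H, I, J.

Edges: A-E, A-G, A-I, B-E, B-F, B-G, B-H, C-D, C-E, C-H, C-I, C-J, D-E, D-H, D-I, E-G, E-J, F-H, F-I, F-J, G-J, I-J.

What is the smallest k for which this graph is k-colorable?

3

C, E, J are mutually adjacent, so at least 3 colors are needed.
One proper 3-coloring: A=3, B=3, C=2, D=3, E=1, F=2, G=2, H=1, I=1, J=3. No two adjacent vertices share a color.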